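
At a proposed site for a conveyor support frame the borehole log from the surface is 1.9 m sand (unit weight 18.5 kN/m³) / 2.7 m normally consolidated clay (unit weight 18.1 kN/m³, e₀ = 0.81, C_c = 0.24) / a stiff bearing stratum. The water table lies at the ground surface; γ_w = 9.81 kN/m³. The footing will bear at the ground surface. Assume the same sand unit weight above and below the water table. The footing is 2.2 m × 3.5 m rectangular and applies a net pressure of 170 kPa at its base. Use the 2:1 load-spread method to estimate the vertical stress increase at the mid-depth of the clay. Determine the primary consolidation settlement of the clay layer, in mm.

S_c ≈ 128 mm

Mid-depth of clay below the ground surface: z = 1.9 + 2.7/2 = 3.25 m.
Total vertical stress at mid-clay: σ_v = 18.5×1.9 + 18.1×1.35 = 59.585 kPa.
Pore pressure: u = 9.81×(3.25 − 0) = 31.883 kPa.
Initial effective stress: σ'_0 = σ_v − u = 59.585 − 31.883 = 27.702 kPa.
Stress increase at mid-clay by the 2:1 spreading method:
Δσ = qBL/((B+z)(L+z)) = 170×2.2×3.5/((2.2+3.25)(3.5+3.25)) = 35.583 kPa
Final effective stress: σ'_f = σ'_0 + Δσ = 27.702 + 35.583 = 63.285 kPa.
Normally consolidated clay, so the full stress increment lies on the virgin compression line:
S_c = C_c·H/(1+e₀)·log₁₀(σ'_f/σ'_0) = 0.24×2.7/(1+0.81)×log₁₀(63.285/27.702)
    = 0.35801 × 0.35879 = 0.1285 m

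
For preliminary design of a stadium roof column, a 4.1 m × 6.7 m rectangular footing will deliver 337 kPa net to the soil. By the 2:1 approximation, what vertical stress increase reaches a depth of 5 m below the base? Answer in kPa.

By the 2:1 method the load spreads at 1 horizontal : 2 vertical, so at depth z the loaded area has grown by z in each plan dimension:
Δσ = qBL/((B+z)(L+z)) = 337×4.1×6.7/((4.1+5)(6.7+5)) = 86.948 kPa

Δσ_z ≈ 86.9 kPa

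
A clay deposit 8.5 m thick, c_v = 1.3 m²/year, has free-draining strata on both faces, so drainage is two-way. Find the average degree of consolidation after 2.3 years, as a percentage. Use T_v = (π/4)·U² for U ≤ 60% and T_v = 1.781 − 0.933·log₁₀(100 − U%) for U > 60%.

U ≈ 45.9 %

Drainage path length: H_d = H/2 = 4.25 m (double drainage).
T_v = c_v·t/H_d² = 1.3×2.3/4.25² = 0.16554.
T_v = 0.16554 corresponds to the U ≤ 60% branch:
U = √(4T_v/π) = 0.4591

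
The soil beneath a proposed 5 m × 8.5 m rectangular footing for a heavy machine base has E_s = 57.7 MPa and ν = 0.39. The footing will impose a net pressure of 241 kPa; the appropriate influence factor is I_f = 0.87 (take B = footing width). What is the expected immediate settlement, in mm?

S_e ≈ 15.4 mm

Immediate (elastic) settlement: S_e = q·B·(1−ν²)/E_s · I_f.
E_s = 57.7 MPa = 57700 kPa.
S_e = 241 × 5 × (1 − 0.39²) / 57700 × 0.87
    = 241 × 5 × 0.8479 / 57700 × 0.87
    = 0.01541 m = 15.41 mm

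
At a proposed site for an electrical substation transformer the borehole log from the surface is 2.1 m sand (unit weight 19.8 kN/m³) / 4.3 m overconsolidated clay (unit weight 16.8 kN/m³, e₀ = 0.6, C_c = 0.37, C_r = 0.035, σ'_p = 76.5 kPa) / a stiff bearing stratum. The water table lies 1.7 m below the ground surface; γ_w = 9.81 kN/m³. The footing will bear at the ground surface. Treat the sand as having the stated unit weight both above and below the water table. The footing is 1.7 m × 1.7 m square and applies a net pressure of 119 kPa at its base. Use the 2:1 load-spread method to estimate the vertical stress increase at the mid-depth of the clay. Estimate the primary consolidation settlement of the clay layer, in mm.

Mid-depth of clay below the ground surface: z = 2.1 + 4.3/2 = 4.25 m.
Total vertical stress at mid-clay: σ_v = 19.8×2.1 + 16.8×2.15 = 77.7 kPa.
Pore pressure: u = 9.81×(4.25 − 1.7) = 25.015 kPa.
Initial effective stress: σ'_0 = σ_v − u = 77.7 − 25.015 = 52.685 kPa.
Stress increase at mid-clay by the 2:1 spreading method:
Δσ = qBL/((B+z)(L+z)) = 119×1.7×1.7/((1.7+4.25)(1.7+4.25)) = 9.7143 kPa
Final effective stress: σ'_f = 52.685 + 9.7143 = 62.399 kPa.
σ'_f = 62.399 ≤ σ'_p = 76.5 kPa, so the clay remains overconsolidated and only the recompression index applies:
S_c = C_r·H/(1+e₀)·log₁₀(σ'_f/σ'_0) = 0.035×4.3/1.6×log₁₀(62.399/52.685)
    = 0.094063 × 0.073491 = 0.006913 m

S_c ≈ 6.91 mm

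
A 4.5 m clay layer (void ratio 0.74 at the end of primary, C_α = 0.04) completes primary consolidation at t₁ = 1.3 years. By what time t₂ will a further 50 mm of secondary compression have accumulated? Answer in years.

t₂ ≈ 3.96 years

S_s = C_α·H/(1+e_p)·log₁₀(t₂/t₁) ⇒ log₁₀(t₂/t₁) = S_s·(1+e_p)/(C_α·H).
log₁₀(t₂/t₁) = 0.05 × (1+0.74) / (0.04×4.5) = 0.4833
t₂ = t₁ × 10^0.4833 = 1.3 × 3.043 = 3.956 years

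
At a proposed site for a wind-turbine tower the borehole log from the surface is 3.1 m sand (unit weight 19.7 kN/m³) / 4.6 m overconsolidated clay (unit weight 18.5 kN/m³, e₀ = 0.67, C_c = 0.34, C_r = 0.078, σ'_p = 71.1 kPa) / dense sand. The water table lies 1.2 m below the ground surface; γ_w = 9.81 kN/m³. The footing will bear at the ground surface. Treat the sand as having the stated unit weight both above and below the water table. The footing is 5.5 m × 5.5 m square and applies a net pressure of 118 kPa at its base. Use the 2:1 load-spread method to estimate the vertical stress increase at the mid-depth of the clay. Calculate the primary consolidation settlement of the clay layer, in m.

Mid-depth of clay below the ground surface: z = 3.1 + 4.6/2 = 5.4 m.
Total vertical stress at mid-clay: σ_v = 19.7×3.1 + 18.5×2.3 = 103.62 kPa.
Pore pressure: u = 9.81×(5.4 − 1.2) = 41.202 kPa.
Initial effective stress: σ'_0 = σ_v − u = 103.62 − 41.202 = 62.418 kPa.
Stress increase at mid-clay by the 2:1 spreading method:
Δσ = qBL/((B+z)(L+z)) = 118×5.5×5.5/((5.5+5.4)(5.5+5.4)) = 30.044 kPa
Final effective stress: σ'_f = 62.418 + 30.044 = 92.462 kPa.
σ'_f = 92.462 > σ'_p = 71.1 kPa, so the stress path crosses the preconsolidation pressure — recompression up to σ'_p, then virgin compression beyond:
S_c = H/(1+e₀)·[C_r·log₁₀(σ'_p/σ'_0) + C_c·log₁₀(σ'_f/σ'_p)]
    = 4.6/1.67 × [0.078×log₁₀(71.1/62.418) + 0.34×log₁₀(92.462/71.1)]
    = 2.7545 × [0.0044117 + 0.038792] = 0.119 m

S_c ≈ 0.119 m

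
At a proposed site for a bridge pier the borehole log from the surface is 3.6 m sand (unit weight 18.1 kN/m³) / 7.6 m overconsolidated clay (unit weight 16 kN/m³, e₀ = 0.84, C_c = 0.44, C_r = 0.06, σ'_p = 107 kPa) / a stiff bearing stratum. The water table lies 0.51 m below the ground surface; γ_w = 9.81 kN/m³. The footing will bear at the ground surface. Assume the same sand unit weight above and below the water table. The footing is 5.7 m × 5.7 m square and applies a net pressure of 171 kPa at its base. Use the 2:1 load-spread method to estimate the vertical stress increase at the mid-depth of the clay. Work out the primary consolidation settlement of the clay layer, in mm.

Mid-depth of clay below the ground surface: z = 3.6 + 7.6/2 = 7.4 m.
Total vertical stress at mid-clay: σ_v = 18.1×3.6 + 16×3.8 = 125.96 kPa.
Pore pressure: u = 9.81×(7.4 − 0.51) = 67.591 kPa.
Initial effective stress: σ'_0 = σ_v − u = 125.96 − 67.591 = 58.369 kPa.
Stress increase at mid-clay by the 2:1 spreading method:
Δσ = qBL/((B+z)(L+z)) = 171×5.7×5.7/((5.7+7.4)(5.7+7.4)) = 32.375 kPa
Final effective stress: σ'_f = 58.369 + 32.375 = 90.744 kPa.
σ'_f = 90.744 ≤ σ'_p = 107 kPa, so the clay remains overconsolidated and only the recompression index applies:
S_c = C_r·H/(1+e₀)·log₁₀(σ'_f/σ'_0) = 0.06×7.6/1.84×log₁₀(90.744/58.369)
    = 0.24782 × 0.19164 = 0.04749 m

S_c ≈ 47.5 mm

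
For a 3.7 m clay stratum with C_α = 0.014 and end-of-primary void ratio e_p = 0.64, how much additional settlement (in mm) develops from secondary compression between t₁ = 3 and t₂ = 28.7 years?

Secondary compression: S_s = C_α·H/(1+e_p)·log₁₀(t₂/t₁)
S_s = 0.014×3.7/(1+0.64)×log₁₀(28.7/3)
    = 0.03159 × 0.9808 = 0.03098 m

S_s ≈ 31 mm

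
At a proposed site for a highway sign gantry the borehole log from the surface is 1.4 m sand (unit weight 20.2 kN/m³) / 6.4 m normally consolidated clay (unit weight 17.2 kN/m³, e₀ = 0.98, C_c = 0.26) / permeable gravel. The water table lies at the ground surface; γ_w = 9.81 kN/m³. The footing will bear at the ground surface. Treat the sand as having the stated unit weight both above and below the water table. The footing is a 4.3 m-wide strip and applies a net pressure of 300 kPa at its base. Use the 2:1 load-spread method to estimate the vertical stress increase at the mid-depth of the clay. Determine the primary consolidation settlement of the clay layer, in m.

Mid-depth of clay below the ground surface: z = 1.4 + 6.4/2 = 4.6 m.
Total vertical stress at mid-clay: σ_v = 20.2×1.4 + 17.2×3.2 = 83.32 kPa.
Pore pressure: u = 9.81×(4.6 − 0) = 45.126 kPa.
Initial effective stress: σ'_0 = σ_v − u = 83.32 − 45.126 = 38.194 kPa.
Stress increase at mid-clay by the 2:1 spreading method:
Δσ = qB/(B+z) = 300×4.3/(4.3+4.6) = 144.94 kPa
Final effective stress: σ'_f = σ'_0 + Δσ = 38.194 + 144.94 = 183.13 kPa.
Normally consolidated clay, so the full stress increment lies on the virgin compression line:
S_c = C_c·H/(1+e₀)·log₁₀(σ'_f/σ'_0) = 0.26×6.4/(1+0.98)×log₁₀(183.13/38.194)
    = 0.8404 × 0.68076 = 0.5721 m

S_c ≈ 0.572 m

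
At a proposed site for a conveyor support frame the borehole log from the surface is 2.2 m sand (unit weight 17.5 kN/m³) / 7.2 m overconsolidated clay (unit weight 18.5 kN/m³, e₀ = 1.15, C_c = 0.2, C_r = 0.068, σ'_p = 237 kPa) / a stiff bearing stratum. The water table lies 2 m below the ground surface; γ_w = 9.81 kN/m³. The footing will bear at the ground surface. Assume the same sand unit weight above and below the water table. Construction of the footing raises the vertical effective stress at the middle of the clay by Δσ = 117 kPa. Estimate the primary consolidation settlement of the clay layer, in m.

S_c ≈ 0.0991 m

Mid-depth of clay below the ground surface: z = 2.2 + 7.2/2 = 5.8 m.
Total vertical stress at mid-clay: σ_v = 17.5×2.2 + 18.5×3.6 = 105.1 kPa.
Pore pressure: u = 9.81×(5.8 − 2) = 37.278 kPa.
Initial effective stress: σ'_0 = σ_v − u = 105.1 − 37.278 = 67.822 kPa.
Final effective stress: σ'_f = 67.822 + 117 = 184.82 kPa.
σ'_f = 184.82 ≤ σ'_p = 237 kPa, so the clay remains overconsolidated and only the recompression index applies:
S_c = C_r·H/(1+e₀)·log₁₀(σ'_f/σ'_0) = 0.068×7.2/2.15×log₁₀(184.82/67.822)
    = 0.22772 × 0.43538 = 0.09914 m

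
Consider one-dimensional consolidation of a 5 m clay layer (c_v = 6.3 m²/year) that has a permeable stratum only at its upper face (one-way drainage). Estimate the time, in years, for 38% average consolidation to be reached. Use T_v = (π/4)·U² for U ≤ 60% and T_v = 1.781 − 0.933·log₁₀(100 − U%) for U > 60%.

Drainage path length: H_d = H = 5 m (single drainage).
U ≤ 60%: T_v = (π/4)·U² = (π/4)×0.38² = 0.11341.
t = T_v·H_d²/c_v = 0.11341×5²/6.3 = 0.45 years.

t ≈ 0.45 years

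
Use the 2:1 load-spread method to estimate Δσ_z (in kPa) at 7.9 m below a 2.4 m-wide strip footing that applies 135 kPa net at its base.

By the 2:1 method the load spreads at 1 horizontal : 2 vertical, so at depth z the loaded area has grown by z in each plan dimension:
Δσ = qB/(B+z) = 135×2.4/(2.4+7.9) = 31.456 kPa

Δσ_z ≈ 31.5 kPa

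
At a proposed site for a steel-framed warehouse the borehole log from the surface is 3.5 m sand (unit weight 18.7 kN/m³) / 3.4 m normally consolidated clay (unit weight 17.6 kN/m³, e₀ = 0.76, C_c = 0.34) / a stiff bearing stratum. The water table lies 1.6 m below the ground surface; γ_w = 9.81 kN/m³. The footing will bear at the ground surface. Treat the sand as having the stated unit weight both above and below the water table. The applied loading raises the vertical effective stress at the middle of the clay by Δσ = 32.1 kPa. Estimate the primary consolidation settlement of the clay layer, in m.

S_c ≈ 0.122 m

Mid-depth of clay below the ground surface: z = 3.5 + 3.4/2 = 5.2 m.
Total vertical stress at mid-clay: σ_v = 18.7×3.5 + 17.6×1.7 = 95.37 kPa.
Pore pressure: u = 9.81×(5.2 − 1.6) = 35.316 kPa.
Initial effective stress: σ'_0 = σ_v − u = 95.37 − 35.316 = 60.054 kPa.
Final effective stress: σ'_f = σ'_0 + Δσ = 60.054 + 32.1 = 92.154 kPa.
Normally consolidated clay, so the full stress increment lies on the virgin compression line:
S_c = C_c·H/(1+e₀)·log₁₀(σ'_f/σ'_0) = 0.34×3.4/(1+0.76)×log₁₀(92.154/60.054)
    = 0.65682 × 0.18597 = 0.1221 m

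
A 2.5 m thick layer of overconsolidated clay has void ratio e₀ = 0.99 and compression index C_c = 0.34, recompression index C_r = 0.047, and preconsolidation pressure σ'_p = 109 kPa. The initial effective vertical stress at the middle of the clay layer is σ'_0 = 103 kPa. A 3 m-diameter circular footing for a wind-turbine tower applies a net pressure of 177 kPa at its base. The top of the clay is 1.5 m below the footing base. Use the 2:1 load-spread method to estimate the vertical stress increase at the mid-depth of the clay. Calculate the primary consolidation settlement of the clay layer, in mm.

Mid-depth of clay below the footing base: z = 1.5 + 2.5/2 = 2.75 m.
Stress increase at mid-clay by the 2:1 spreading method:
Δσ ≈ qD²/(D+z)² = 177×3²/(3+2.75)² = 48.181 kPa
Final effective stress: σ'_f = 103 + 48.181 = 151.18 kPa.
σ'_f = 151.18 > σ'_p = 109 kPa, so the stress path crosses the preconsolidation pressure — recompression up to σ'_p, then virgin compression beyond:
S_c = H/(1+e₀)·[C_r·log₁₀(σ'_p/σ'_0) + C_c·log₁₀(σ'_f/σ'_p)]
    = 2.5/1.99 × [0.047×log₁₀(109/103) + 0.34×log₁₀(151.18/109)]
    = 1.2563 × [0.0011557 + 0.048303] = 0.06213 m

S_c ≈ 62.1 mm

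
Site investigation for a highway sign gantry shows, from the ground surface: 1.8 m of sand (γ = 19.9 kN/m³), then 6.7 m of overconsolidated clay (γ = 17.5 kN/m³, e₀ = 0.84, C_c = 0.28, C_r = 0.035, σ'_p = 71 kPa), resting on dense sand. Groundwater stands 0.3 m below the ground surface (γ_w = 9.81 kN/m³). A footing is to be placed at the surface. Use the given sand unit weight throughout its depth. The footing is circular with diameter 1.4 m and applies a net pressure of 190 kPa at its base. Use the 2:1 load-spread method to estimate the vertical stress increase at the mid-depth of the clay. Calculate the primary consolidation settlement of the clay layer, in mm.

S_c ≈ 9.4 mm

Mid-depth of clay below the ground surface: z = 1.8 + 6.7/2 = 5.15 m.
Total vertical stress at mid-clay: σ_v = 19.9×1.8 + 17.5×3.35 = 94.445 kPa.
Pore pressure: u = 9.81×(5.15 − 0.3) = 47.578 kPa.
Initial effective stress: σ'_0 = σ_v − u = 94.445 − 47.578 = 46.867 kPa.
Stress increase at mid-clay by the 2:1 spreading method:
Δσ ≈ qD²/(D+z)² = 190×1.4²/(1.4+5.15)² = 8.6801 kPa
Final effective stress: σ'_f = 46.867 + 8.6801 = 55.547 kPa.
σ'_f = 55.547 ≤ σ'_p = 71 kPa, so the clay remains overconsolidated and only the recompression index applies:
S_c = C_r·H/(1+e₀)·log₁₀(σ'_f/σ'_0) = 0.035×6.7/1.84×log₁₀(55.547/46.867)
    = 0.12745 × 0.073793 = 0.009405 m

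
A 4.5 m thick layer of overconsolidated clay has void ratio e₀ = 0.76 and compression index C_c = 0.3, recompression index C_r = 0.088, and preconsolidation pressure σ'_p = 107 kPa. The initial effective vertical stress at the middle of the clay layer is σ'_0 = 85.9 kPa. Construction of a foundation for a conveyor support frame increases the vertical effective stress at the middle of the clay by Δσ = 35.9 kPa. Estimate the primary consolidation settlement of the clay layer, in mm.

S_c ≈ 64.6 mm

Final effective stress: σ'_f = 85.9 + 35.9 = 121.8 kPa.
σ'_f = 121.8 > σ'_p = 107 kPa, so the stress path crosses the preconsolidation pressure — recompression up to σ'_p, then virgin compression beyond:
S_c = H/(1+e₀)·[C_r·log₁₀(σ'_p/σ'_0) + C_c·log₁₀(σ'_f/σ'_p)]
    = 4.5/1.76 × [0.088×log₁₀(107/85.9) + 0.3×log₁₀(121.8/107)]
    = 2.5568 × [0.0083944 + 0.016879] = 0.06462 m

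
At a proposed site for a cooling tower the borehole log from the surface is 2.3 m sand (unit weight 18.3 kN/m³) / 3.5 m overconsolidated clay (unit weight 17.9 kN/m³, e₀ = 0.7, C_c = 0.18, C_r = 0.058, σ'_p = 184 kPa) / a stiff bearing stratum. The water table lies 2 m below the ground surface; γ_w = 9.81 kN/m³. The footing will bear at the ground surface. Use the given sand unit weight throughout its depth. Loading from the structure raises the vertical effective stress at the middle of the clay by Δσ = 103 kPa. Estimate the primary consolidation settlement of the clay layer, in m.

S_c ≈ 0.0558 m

Mid-depth of clay below the ground surface: z = 2.3 + 3.5/2 = 4.05 m.
Total vertical stress at mid-clay: σ_v = 18.3×2.3 + 17.9×1.75 = 73.415 kPa.
Pore pressure: u = 9.81×(4.05 − 2) = 20.11 kPa.
Initial effective stress: σ'_0 = σ_v − u = 73.415 − 20.11 = 53.305 kPa.
Final effective stress: σ'_f = 53.305 + 103 = 156.31 kPa.
σ'_f = 156.31 ≤ σ'_p = 184 kPa, so the clay remains overconsolidated and only the recompression index applies:
S_c = C_r·H/(1+e₀)·log₁₀(σ'_f/σ'_0) = 0.058×3.5/1.7×log₁₀(156.31/53.305)
    = 0.11941 × 0.46722 = 0.05579 m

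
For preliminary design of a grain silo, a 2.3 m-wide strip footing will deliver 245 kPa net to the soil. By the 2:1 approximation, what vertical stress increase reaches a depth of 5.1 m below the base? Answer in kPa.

By the 2:1 method the load spreads at 1 horizontal : 2 vertical, so at depth z the loaded area has grown by z in each plan dimension:
Δσ = qB/(B+z) = 245×2.3/(2.3+5.1) = 76.149 kPa

Δσ_z ≈ 76.1 kPa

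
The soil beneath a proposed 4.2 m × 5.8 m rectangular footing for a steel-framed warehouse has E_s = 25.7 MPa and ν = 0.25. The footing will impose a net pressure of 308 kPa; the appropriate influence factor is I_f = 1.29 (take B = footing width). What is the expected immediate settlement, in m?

Immediate (elastic) settlement: S_e = q·B·(1−ν²)/E_s · I_f.
E_s = 25.7 MPa = 25700 kPa.
S_e = 308 × 4.2 × (1 − 0.25²) / 25700 × 1.29
    = 308 × 4.2 × 0.9375 / 25700 × 1.29
    = 0.06087 m

S_e ≈ 0.0609 m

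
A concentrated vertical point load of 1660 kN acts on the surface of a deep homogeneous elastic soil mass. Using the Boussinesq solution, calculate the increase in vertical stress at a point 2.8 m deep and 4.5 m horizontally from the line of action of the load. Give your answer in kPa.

Δσ_z ≈ 4.16 kPa

Boussinesq vertical stress below a point load on an elastic half-space:
Δσ_z = 3P/(2πz²) · [1 + (r/z)²]^(−5/2)
r/z = 4.5/2.8 = 1.6071; [1+(r/z)²]^(−5/2) = 0.041154.
Δσ_z = 3×1660/(2π×2.8²) × 0.041154 = 101.1 × 0.041154 = 4.161 kPa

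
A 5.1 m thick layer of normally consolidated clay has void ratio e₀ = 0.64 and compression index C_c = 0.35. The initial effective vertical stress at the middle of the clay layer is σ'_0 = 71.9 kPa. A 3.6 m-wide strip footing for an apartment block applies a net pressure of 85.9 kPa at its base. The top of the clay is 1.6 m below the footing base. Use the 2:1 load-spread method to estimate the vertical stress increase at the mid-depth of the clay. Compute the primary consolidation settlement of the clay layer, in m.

S_c ≈ 0.209 m

Mid-depth of clay below the footing base: z = 1.6 + 5.1/2 = 4.15 m.
Stress increase at mid-clay by the 2:1 spreading method:
Δσ = qB/(B+z) = 85.9×3.6/(3.6+4.15) = 39.902 kPa
Final effective stress: σ'_f = σ'_0 + Δσ = 71.9 + 39.902 = 111.8 kPa.
Normally consolidated clay, so the full stress increment lies on the virgin compression line:
S_c = C_c·H/(1+e₀)·log₁₀(σ'_f/σ'_0) = 0.35×5.1/(1+0.64)×log₁₀(111.8/71.9)
    = 1.0884 × 0.19171 = 0.2087 m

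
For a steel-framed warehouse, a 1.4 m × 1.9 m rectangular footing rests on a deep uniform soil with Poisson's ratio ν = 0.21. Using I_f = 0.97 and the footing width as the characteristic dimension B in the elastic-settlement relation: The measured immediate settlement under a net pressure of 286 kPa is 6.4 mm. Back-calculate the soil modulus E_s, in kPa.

S_e = q·B·(1−ν²)/E_s · I_f  ⇒  E_s = q·B·(1−ν²)·I_f / S_e.
E_s = 286 × 1.4 × 0.9559 × 0.97 / 0.0064 = 58010 kPa

E_s ≈ 58000 kPa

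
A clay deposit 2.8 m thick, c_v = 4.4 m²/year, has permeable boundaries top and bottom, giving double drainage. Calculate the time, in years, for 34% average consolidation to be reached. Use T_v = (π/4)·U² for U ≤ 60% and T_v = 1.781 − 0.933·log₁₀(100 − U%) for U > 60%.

Drainage path length: H_d = H/2 = 1.4 m (double drainage).
U ≤ 60%: T_v = (π/4)·U² = (π/4)×0.34² = 0.090792.
t = T_v·H_d²/c_v = 0.090792×1.4²/4.4 = 0.04044 years.

t ≈ 0.0404 years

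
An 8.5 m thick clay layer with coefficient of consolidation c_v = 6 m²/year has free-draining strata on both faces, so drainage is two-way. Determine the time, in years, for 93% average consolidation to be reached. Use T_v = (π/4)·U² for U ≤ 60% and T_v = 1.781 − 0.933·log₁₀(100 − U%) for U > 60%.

Drainage path length: H_d = H/2 = 4.25 m (double drainage).
U > 60%: T_v = 1.781 − 0.933·log₁₀(100 − 93) = 0.99252.
t = T_v·H_d²/c_v = 0.99252×4.25²/6 = 2.988 years.

t ≈ 2.99 years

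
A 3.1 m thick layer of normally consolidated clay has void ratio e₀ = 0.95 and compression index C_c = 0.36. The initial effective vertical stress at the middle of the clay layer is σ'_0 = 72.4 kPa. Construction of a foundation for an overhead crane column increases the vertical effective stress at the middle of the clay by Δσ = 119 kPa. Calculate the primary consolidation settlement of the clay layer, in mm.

S_c ≈ 242 mm

Final effective stress: σ'_f = σ'_0 + Δσ = 72.4 + 119 = 191.4 kPa.
Normally consolidated clay, so the full stress increment lies on the virgin compression line:
S_c = C_c·H/(1+e₀)·log₁₀(σ'_f/σ'_0) = 0.36×3.1/(1+0.95)×log₁₀(191.4/72.4)
    = 0.57231 × 0.4222 = 0.2416 m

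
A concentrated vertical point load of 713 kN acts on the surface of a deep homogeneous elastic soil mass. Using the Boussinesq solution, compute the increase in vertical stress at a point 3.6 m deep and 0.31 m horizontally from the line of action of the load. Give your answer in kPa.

Δσ_z ≈ 25.8 kPa

Boussinesq vertical stress below a point load on an elastic half-space:
Δσ_z = 3P/(2πz²) · [1 + (r/z)²]^(−5/2)
r/z = 0.31/3.6 = 0.086111; [1+(r/z)²]^(−5/2) = 0.9817.
Δσ_z = 3×713/(2π×3.6²) × 0.9817 = 26.268 × 0.9817 = 25.79 kPa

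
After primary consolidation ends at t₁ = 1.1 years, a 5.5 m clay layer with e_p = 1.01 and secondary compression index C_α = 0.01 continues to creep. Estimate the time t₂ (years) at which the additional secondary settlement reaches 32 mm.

S_s = C_α·H/(1+e_p)·log₁₀(t₂/t₁) ⇒ log₁₀(t₂/t₁) = S_s·(1+e_p)/(C_α·H).
log₁₀(t₂/t₁) = 0.032 × (1+1.01) / (0.01×5.5) = 1.169
t₂ = t₁ × 10^1.169 = 1.1 × 14.77 = 16.25 years

t₂ ≈ 16.2 years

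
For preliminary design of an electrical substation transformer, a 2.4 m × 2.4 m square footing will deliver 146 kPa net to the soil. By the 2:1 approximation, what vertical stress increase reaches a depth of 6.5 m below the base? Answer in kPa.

By the 2:1 method the load spreads at 1 horizontal : 2 vertical, so at depth z the loaded area has grown by z in each plan dimension:
Δσ = qBL/((B+z)(L+z)) = 146×2.4×2.4/((2.4+6.5)(2.4+6.5)) = 10.617 kPa

Δσ_z ≈ 10.6 kPa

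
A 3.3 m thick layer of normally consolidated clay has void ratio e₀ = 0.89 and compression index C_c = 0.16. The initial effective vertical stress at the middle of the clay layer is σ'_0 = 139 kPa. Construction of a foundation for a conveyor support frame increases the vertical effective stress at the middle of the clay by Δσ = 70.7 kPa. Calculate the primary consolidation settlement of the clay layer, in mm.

S_c ≈ 49.9 mm

Final effective stress: σ'_f = σ'_0 + Δσ = 139 + 70.7 = 209.7 kPa.
Normally consolidated clay, so the full stress increment lies on the virgin compression line:
S_c = C_c·H/(1+e₀)·log₁₀(σ'_f/σ'_0) = 0.16×3.3/(1+0.89)×log₁₀(209.7/139)
    = 0.27937 × 0.17858 = 0.04989 m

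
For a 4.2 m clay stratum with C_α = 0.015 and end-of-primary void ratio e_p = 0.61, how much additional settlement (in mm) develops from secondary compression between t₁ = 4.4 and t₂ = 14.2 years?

S_s ≈ 19.9 mm

Secondary compression: S_s = C_α·H/(1+e_p)·log₁₀(t₂/t₁)
S_s = 0.015×4.2/(1+0.61)×log₁₀(14.2/4.4)
    = 0.03913 × 0.5088 = 0.01991 m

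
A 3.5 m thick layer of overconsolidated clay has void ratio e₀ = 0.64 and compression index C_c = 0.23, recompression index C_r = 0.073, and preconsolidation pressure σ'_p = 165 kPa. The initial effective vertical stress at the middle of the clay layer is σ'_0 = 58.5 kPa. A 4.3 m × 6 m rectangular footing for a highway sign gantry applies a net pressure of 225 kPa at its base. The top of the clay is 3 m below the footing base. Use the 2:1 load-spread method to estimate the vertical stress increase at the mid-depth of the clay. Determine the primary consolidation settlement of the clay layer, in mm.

Mid-depth of clay below the footing base: z = 3 + 3.5/2 = 4.75 m.
Stress increase at mid-clay by the 2:1 spreading method:
Δσ = qBL/((B+z)(L+z)) = 225×4.3×6/((4.3+4.75)(6+4.75)) = 59.669 kPa
Final effective stress: σ'_f = 58.5 + 59.669 = 118.17 kPa.
σ'_f = 118.17 ≤ σ'_p = 165 kPa, so the clay remains overconsolidated and only the recompression index applies:
S_c = C_r·H/(1+e₀)·log₁₀(σ'_f/σ'_0) = 0.073×3.5/1.64×log₁₀(118.17/58.5)
    = 0.15579 × 0.30535 = 0.04757 m

S_c ≈ 47.6 mm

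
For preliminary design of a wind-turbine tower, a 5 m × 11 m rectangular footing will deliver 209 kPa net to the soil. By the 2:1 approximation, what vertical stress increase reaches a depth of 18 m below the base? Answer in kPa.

By the 2:1 method the load spreads at 1 horizontal : 2 vertical, so at depth z the loaded area has grown by z in each plan dimension:
Δσ = qBL/((B+z)(L+z)) = 209×5×11/((5+18)(11+18)) = 17.234 kPa

Δσ_z ≈ 17.2 kPa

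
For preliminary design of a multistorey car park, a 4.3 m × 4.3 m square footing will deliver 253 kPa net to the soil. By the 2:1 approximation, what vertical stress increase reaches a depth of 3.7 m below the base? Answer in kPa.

By the 2:1 method the load spreads at 1 horizontal : 2 vertical, so at depth z the loaded area has grown by z in each plan dimension:
Δσ = qBL/((B+z)(L+z)) = 253×4.3×4.3/((4.3+3.7)(4.3+3.7)) = 73.093 kPa

Δσ_z ≈ 73.1 kPa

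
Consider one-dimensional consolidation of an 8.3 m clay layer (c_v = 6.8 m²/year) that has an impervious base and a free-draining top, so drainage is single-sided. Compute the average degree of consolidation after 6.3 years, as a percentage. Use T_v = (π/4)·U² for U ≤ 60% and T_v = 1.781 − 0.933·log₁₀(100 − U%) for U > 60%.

Drainage path length: H_d = H = 8.3 m (single drainage).
T_v = c_v·t/H_d² = 6.8×6.3/8.3² = 0.62186.
T_v = 0.62186 corresponds to the U > 60% branch:
U = 1 − 10^((1.781 − T_v)/0.933)/100 = 0.8253

U ≈ 82.5 %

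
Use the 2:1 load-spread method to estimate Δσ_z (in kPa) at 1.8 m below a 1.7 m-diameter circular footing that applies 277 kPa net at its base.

By the 2:1 method the load spreads at 1 horizontal : 2 vertical, so at depth z the loaded area has grown by z in each plan dimension:
Δσ ≈ qD²/(D+z)² = 277×1.7²/(1.7+1.8)² = 65.349 kPa

Δσ_z ≈ 65.3 kPa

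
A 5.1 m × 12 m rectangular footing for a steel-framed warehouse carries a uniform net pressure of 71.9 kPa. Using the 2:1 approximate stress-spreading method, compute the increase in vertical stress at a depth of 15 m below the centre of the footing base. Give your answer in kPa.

By the 2:1 method the load spreads at 1 horizontal : 2 vertical, so at depth z the loaded area has grown by z in each plan dimension:
Δσ = qBL/((B+z)(L+z)) = 71.9×5.1×12/((5.1+15)(12+15)) = 8.1081 kPa

Δσ_z ≈ 8.11 kPa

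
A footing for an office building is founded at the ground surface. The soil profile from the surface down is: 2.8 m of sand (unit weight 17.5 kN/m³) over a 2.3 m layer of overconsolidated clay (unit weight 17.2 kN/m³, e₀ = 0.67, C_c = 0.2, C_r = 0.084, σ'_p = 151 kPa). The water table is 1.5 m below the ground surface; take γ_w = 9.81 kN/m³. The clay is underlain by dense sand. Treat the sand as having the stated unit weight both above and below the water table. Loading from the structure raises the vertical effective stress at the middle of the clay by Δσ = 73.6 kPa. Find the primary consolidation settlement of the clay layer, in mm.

S_c ≈ 48.9 mm

Mid-depth of clay below the ground surface: z = 2.8 + 2.3/2 = 3.95 m.
Total vertical stress at mid-clay: σ_v = 17.5×2.8 + 17.2×1.15 = 68.78 kPa.
Pore pressure: u = 9.81×(3.95 − 1.5) = 24.035 kPa.
Initial effective stress: σ'_0 = σ_v − u = 68.78 − 24.035 = 44.745 kPa.
Final effective stress: σ'_f = 44.745 + 73.6 = 118.34 kPa.
σ'_f = 118.34 ≤ σ'_p = 151 kPa, so the clay remains overconsolidated and only the recompression index applies:
S_c = C_r·H/(1+e₀)·log₁₀(σ'_f/σ'_0) = 0.084×2.3/1.67×log₁₀(118.34/44.745)
    = 0.11568 × 0.42239 = 0.04886 m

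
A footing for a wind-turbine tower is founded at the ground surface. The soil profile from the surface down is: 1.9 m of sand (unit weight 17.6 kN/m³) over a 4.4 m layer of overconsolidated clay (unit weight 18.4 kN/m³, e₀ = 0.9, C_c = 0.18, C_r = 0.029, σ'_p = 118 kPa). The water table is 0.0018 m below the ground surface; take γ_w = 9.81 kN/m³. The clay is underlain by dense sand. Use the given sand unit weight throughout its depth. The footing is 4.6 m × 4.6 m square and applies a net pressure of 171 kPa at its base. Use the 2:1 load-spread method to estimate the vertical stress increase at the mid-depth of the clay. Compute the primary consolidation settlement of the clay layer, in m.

S_c ≈ 0.0257 m

Mid-depth of clay below the ground surface: z = 1.9 + 4.4/2 = 4.1 m.
Total vertical stress at mid-clay: σ_v = 17.6×1.9 + 18.4×2.2 = 73.92 kPa.
Pore pressure: u = 9.81×(4.1 − 0.0018) = 40.201 kPa.
Initial effective stress: σ'_0 = σ_v − u = 73.92 − 40.201 = 33.719 kPa.
Stress increase at mid-clay by the 2:1 spreading method:
Δσ = qBL/((B+z)(L+z)) = 171×4.6×4.6/((4.6+4.1)(4.6+4.1)) = 47.805 kPa
Final effective stress: σ'_f = 33.719 + 47.805 = 81.524 kPa.
σ'_f = 81.524 ≤ σ'_p = 118 kPa, so the clay remains overconsolidated and only the recompression index applies:
S_c = C_r·H/(1+e₀)·log₁₀(σ'_f/σ'_0) = 0.029×4.4/1.9×log₁₀(81.524/33.719)
    = 0.067158 × 0.38341 = 0.02575 m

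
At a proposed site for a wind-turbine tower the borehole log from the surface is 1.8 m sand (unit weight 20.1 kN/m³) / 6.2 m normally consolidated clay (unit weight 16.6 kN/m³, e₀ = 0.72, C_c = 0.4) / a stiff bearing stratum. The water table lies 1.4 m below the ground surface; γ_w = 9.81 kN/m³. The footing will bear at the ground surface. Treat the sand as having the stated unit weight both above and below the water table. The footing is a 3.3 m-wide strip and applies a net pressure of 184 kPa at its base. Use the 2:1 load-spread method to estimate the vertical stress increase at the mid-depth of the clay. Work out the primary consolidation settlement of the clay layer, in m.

S_c ≈ 0.545 m

Mid-depth of clay below the ground surface: z = 1.8 + 6.2/2 = 4.9 m.
Total vertical stress at mid-clay: σ_v = 20.1×1.8 + 16.6×3.1 = 87.64 kPa.
Pore pressure: u = 9.81×(4.9 − 1.4) = 34.335 kPa.
Initial effective stress: σ'_0 = σ_v − u = 87.64 − 34.335 = 53.305 kPa.
Stress increase at mid-clay by the 2:1 spreading method:
Δσ = qB/(B+z) = 184×3.3/(3.3+4.9) = 74.049 kPa
Final effective stress: σ'_f = σ'_0 + Δσ = 53.305 + 74.049 = 127.35 kPa.
Normally consolidated clay, so the full stress increment lies on the virgin compression line:
S_c = C_c·H/(1+e₀)·log₁₀(σ'_f/σ'_0) = 0.4×6.2/(1+0.72)×log₁₀(127.35/53.305)
    = 1.4419 × 0.37823 = 0.5454 m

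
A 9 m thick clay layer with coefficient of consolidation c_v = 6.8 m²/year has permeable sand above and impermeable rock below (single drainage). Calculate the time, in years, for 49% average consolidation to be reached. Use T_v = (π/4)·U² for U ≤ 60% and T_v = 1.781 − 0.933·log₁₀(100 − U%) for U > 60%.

t ≈ 2.25 years

Drainage path length: H_d = H = 9 m (single drainage).
U ≤ 60%: T_v = (π/4)·U² = (π/4)×0.49² = 0.18857.
t = T_v·H_d²/c_v = 0.18857×9²/6.8 = 2.246 years.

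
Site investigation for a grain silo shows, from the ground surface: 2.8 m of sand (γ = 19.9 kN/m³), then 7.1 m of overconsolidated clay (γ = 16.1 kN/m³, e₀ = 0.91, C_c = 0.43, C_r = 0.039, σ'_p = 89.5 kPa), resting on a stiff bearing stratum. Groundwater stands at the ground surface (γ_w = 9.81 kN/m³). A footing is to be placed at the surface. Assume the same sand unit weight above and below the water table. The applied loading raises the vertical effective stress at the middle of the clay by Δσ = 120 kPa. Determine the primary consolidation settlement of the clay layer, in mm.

Mid-depth of clay below the ground surface: z = 2.8 + 7.1/2 = 6.35 m.
Total vertical stress at mid-clay: σ_v = 19.9×2.8 + 16.1×3.55 = 112.88 kPa.
Pore pressure: u = 9.81×(6.35 − 0) = 62.294 kPa.
Initial effective stress: σ'_0 = σ_v − u = 112.88 − 62.294 = 50.586 kPa.
Final effective stress: σ'_f = 50.586 + 120 = 170.59 kPa.
σ'_f = 170.59 > σ'_p = 89.5 kPa, so the stress path crosses the preconsolidation pressure — recompression up to σ'_p, then virgin compression beyond:
S_c = H/(1+e₀)·[C_r·log₁₀(σ'_p/σ'_0) + C_c·log₁₀(σ'_f/σ'_p)]
    = 7.1/1.91 × [0.039×log₁₀(89.5/50.586) + 0.43×log₁₀(170.59/89.5)]
    = 3.7173 × [0.0096639 + 0.12046] = 0.4837 m

S_c ≈ 484 mm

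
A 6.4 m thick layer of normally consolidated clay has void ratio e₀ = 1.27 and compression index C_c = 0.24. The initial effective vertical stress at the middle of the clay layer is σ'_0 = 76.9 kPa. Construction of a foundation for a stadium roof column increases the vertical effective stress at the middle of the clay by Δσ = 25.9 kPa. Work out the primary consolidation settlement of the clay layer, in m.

Final effective stress: σ'_f = σ'_0 + Δσ = 76.9 + 25.9 = 102.8 kPa.
Normally consolidated clay, so the full stress increment lies on the virgin compression line:
S_c = C_c·H/(1+e₀)·log₁₀(σ'_f/σ'_0) = 0.24×6.4/(1+1.27)×log₁₀(102.8/76.9)
    = 0.67665 × 0.12607 = 0.08531 m

S_c ≈ 0.0853 m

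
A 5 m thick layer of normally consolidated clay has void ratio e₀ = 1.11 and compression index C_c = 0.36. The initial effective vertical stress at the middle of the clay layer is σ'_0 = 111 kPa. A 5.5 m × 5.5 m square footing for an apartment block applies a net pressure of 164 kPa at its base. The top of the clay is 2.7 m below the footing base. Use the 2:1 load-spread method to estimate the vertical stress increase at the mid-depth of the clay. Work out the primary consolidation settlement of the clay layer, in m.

Mid-depth of clay below the footing base: z = 2.7 + 5/2 = 5.2 m.
Stress increase at mid-clay by the 2:1 spreading method:
Δσ = qBL/((B+z)(L+z)) = 164×5.5×5.5/((5.5+5.2)(5.5+5.2)) = 43.331 kPa
Final effective stress: σ'_f = σ'_0 + Δσ = 111 + 43.331 = 154.33 kPa.
Normally consolidated clay, so the full stress increment lies on the virgin compression line:
S_c = C_c·H/(1+e₀)·log₁₀(σ'_f/σ'_0) = 0.36×5/(1+1.11)×log₁₀(154.33/111)
    = 0.85308 × 0.14313 = 0.1221 m

S_c ≈ 0.122 m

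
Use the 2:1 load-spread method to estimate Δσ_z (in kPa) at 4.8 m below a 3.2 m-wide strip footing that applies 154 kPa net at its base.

By the 2:1 method the load spreads at 1 horizontal : 2 vertical, so at depth z the loaded area has grown by z in each plan dimension:
Δσ = qB/(B+z) = 154×3.2/(3.2+4.8) = 61.6 kPa

Δσ_z ≈ 61.6 kPa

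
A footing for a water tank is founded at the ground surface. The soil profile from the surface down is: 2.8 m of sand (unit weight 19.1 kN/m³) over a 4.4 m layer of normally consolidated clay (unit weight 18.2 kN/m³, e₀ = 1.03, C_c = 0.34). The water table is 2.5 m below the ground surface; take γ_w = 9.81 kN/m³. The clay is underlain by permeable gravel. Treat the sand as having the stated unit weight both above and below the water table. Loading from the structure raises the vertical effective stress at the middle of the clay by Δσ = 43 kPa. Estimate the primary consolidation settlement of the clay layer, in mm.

S_c ≈ 155 mm

Mid-depth of clay below the ground surface: z = 2.8 + 4.4/2 = 5 m.
Total vertical stress at mid-clay: σ_v = 19.1×2.8 + 18.2×2.2 = 93.52 kPa.
Pore pressure: u = 9.81×(5 − 2.5) = 24.525 kPa.
Initial effective stress: σ'_0 = σ_v − u = 93.52 − 24.525 = 68.995 kPa.
Final effective stress: σ'_f = σ'_0 + Δσ = 68.995 + 43 = 112 kPa.
Normally consolidated clay, so the full stress increment lies on the virgin compression line:
S_c = C_c·H/(1+e₀)·log₁₀(σ'_f/σ'_0) = 0.34×4.4/(1+1.03)×log₁₀(112/68.995)
    = 0.73695 × 0.2104 = 0.1551 m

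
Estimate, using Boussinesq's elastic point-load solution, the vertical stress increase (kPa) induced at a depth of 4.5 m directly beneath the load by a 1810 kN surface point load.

Boussinesq vertical stress below a point load on an elastic half-space:
Δσ_z = 3P/(2πz²) · [1 + (r/z)²]^(−5/2)
r/z = 0/4.5 = 0; [1+(r/z)²]^(−5/2) = 1.
Δσ_z = 3×1810/(2π×4.5²) × 1 = 42.677 × 1 = 42.68 kPa

Δσ_z ≈ 42.7 kPa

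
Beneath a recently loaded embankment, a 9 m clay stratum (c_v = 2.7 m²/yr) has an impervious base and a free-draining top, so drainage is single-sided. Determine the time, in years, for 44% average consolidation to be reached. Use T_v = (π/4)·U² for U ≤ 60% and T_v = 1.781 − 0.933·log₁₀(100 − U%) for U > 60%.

Drainage path length: H_d = H = 9 m (single drainage).
U ≤ 60%: T_v = (π/4)·U² = (π/4)×0.44² = 0.15205.
t = T_v·H_d²/c_v = 0.15205×9²/2.7 = 4.561 years.

t ≈ 4.56 years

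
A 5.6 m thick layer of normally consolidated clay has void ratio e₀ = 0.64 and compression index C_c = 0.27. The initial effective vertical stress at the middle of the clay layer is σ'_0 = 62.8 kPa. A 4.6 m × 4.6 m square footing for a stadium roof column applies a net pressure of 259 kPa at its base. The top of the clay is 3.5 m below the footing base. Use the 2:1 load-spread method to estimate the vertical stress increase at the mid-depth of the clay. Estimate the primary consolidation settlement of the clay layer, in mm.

Mid-depth of clay below the footing base: z = 3.5 + 5.6/2 = 6.3 m.
Stress increase at mid-clay by the 2:1 spreading method:
Δσ = qBL/((B+z)(L+z)) = 259×4.6×4.6/((4.6+6.3)(4.6+6.3)) = 46.128 kPa
Final effective stress: σ'_f = σ'_0 + Δσ = 62.8 + 46.128 = 108.93 kPa.
Normally consolidated clay, so the full stress increment lies on the virgin compression line:
S_c = C_c·H/(1+e₀)·log₁₀(σ'_f/σ'_0) = 0.27×5.6/(1+0.64)×log₁₀(108.93/62.8)
    = 0.92195 × 0.23919 = 0.2205 m

S_c ≈ 221 mm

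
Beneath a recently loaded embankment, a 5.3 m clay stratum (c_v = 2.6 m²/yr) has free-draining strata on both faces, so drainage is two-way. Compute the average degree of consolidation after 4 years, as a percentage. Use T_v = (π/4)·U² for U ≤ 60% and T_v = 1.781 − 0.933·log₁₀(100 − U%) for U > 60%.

Drainage path length: H_d = H/2 = 2.65 m (double drainage).
T_v = c_v·t/H_d² = 2.6×4/2.65² = 1.481.
T_v = 1.481 corresponds to the U > 60% branch:
U = 1 − 10^((1.781 − T_v)/0.933)/100 = 0.979

U ≈ 97.9 %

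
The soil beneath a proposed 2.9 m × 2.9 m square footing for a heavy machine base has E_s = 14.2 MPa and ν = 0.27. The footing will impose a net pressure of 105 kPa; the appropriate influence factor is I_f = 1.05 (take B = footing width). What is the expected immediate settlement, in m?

Immediate (elastic) settlement: S_e = q·B·(1−ν²)/E_s · I_f.
E_s = 14.2 MPa = 14200 kPa.
S_e = 105 × 2.9 × (1 − 0.27²) / 14200 × 1.05
    = 105 × 2.9 × 0.9271 / 14200 × 1.05
    = 0.02087 m

S_e ≈ 0.0209 m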